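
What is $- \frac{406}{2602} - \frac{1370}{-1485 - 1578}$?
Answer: $\frac{1160581}{3984963} \approx 0.29124$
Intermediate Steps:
$- \frac{406}{2602} - \frac{1370}{-1485 - 1578} = \left(-406\right) \frac{1}{2602} - \frac{1370}{-3063} = - \frac{203}{1301} - - \frac{1370}{3063} = - \frac{203}{1301} + \frac{1370}{3063} = \frac{1160581}{3984963}$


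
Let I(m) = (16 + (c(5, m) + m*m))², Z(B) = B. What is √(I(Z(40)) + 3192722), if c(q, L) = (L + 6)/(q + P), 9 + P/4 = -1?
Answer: √7104916646/35 ≈ 2408.3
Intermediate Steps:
P = -40 (P = -36 + 4*(-1) = -36 - 4 = -40)
c(q, L) = (6 + L)/(-40 + q) (c(q, L) = (L + 6)/(q - 40) = (6 + L)/(-40 + q))
I(m) = (554/35 + m² - m/35)² (I(m) = (16 + ((6 + m)/(-40 + 5) + m*m))² = (16 + ((6 + m)/(-35) + m²))² = (16 + (-(6 + m)/35 + m²))² = (16 + ((-6/35 - m/35) + m²))² = (16 + (-6/35 + m² - m/35))² = (554/35 + m² - m/35)²)
√(I(Z(40)) + 3192722) = √((554 - 1*40 + 35*40²)²/1225 + 3192722) = √((554 - 40 + 35*1600)²/1225 + 3192722) = √((554 - 40 + 56000)²/1225 + 3192722) = √((1/1225)*56514² + 3192722) = √((1/1225)*3193832196 + 3192722) = √(3193832196/1225 + 3192722) = √(7104916646/1225) = √7104916646/35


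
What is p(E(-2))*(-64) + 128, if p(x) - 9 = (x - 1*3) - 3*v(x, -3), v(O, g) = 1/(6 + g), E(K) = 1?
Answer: -256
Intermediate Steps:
p(x) = 5 + x (p(x) = 9 + ((x - 1*3) - 3/(6 - 3)) = 9 + ((x - 3) - 3/3) = 9 + ((-3 + x) - 3*⅓) = 9 + ((-3 + x) - 1) = 9 + (-4 + x) = 5 + x)
p(E(-2))*(-64) + 128 = (5 + 1)*(-64) + 128 = 6*(-64) + 128 = -384 + 128 = -256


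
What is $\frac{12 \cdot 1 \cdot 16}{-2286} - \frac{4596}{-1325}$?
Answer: $\frac{1708676}{504825} \approx 3.3847$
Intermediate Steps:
$\frac{12 \cdot 1 \cdot 16}{-2286} - \frac{4596}{-1325} = 12 \cdot 16 \left(- \frac{1}{2286}\right) - - \frac{4596}{1325} = 192 \left(- \frac{1}{2286}\right) + \frac{4596}{1325} = - \frac{32}{381} + \frac{4596}{1325} = \frac{1708676}{504825}$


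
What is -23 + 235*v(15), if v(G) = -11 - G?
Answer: -6133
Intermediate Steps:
-23 + 235*v(15) = -23 + 235*(-11 - 1*15) = -23 + 235*(-11 - 15) = -23 + 235*(-26) = -23 - 6110 = -6133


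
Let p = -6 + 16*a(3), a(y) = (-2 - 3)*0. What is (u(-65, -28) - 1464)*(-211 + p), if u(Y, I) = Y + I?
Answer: 337869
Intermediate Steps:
a(y) = 0 (a(y) = -5*0 = 0)
p = -6 (p = -6 + 16*0 = -6 + 0 = -6)
u(Y, I) = I + Y
(u(-65, -28) - 1464)*(-211 + p) = ((-28 - 65) - 1464)*(-211 - 6) = (-93 - 1464)*(-217) = -1557*(-217) = 337869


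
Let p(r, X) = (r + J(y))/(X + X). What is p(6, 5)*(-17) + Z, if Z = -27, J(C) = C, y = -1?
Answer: -71/2 ≈ -35.500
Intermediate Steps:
p(r, X) = (-1 + r)/(2*X) (p(r, X) = (r - 1)/(X + X) = (-1 + r)/((2*X)) = (-1 + r)*(1/(2*X)) = (-1 + r)/(2*X))
p(6, 5)*(-17) + Z = ((1/2)*(-1 + 6)/5)*(-17) - 27 = ((1/2)*(1/5)*5)*(-17) - 27 = (1/2)*(-17) - 27 = -17/2 - 27 = -71/2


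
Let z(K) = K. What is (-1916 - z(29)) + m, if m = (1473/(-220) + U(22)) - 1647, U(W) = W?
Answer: -786873/220 ≈ -3576.7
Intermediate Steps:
m = -358973/220 (m = (1473/(-220) + 22) - 1647 = (1473*(-1/220) + 22) - 1647 = (-1473/220 + 22) - 1647 = 3367/220 - 1647 = -358973/220 ≈ -1631.7)
(-1916 - z(29)) + m = (-1916 - 1*29) - 358973/220 = (-1916 - 29) - 358973/220 = -1945 - 358973/220 = -786873/220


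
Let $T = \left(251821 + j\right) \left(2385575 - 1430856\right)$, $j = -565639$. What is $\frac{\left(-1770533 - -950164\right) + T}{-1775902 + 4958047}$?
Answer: $- \frac{299608827511}{3182145} \approx -94153.0$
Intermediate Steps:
$T = -299608007142$ ($T = \left(251821 - 565639\right) \left(2385575 - 1430856\right) = \left(-313818\right) 954719 = -299608007142$)
$\frac{\left(-1770533 - -950164\right) + T}{-1775902 + 4958047} = \frac{\left(-1770533 - -950164\right) - 299608007142}{-1775902 + 4958047} = \frac{\left(-1770533 + 950164\right) - 299608007142}{3182145} = \left(-820369 - 299608007142\right) \frac{1}{3182145} = \left(-299608827511\right) \frac{1}{3182145} = - \frac{299608827511}{3182145}$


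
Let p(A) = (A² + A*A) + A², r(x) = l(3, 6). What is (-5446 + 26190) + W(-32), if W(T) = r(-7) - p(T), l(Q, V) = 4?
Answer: 17676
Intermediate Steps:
r(x) = 4
p(A) = 3*A² (p(A) = (A² + A²) + A² = 2*A² + A² = 3*A²)
W(T) = 4 - 3*T²
(-5446 + 26190) + W(-32) = (-5446 + 26190) + (4 - 3*(-32)²) = 20744 + (4 - 3*1024) = 20744 + (4 - 3072) = 20744 - 3068 = 17676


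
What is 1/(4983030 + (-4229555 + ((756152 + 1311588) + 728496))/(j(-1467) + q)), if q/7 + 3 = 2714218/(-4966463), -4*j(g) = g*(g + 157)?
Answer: 4772446390253/23781257773073967984 ≈ 2.0068e-7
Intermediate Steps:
j(g) = -g*(157 + g)/4 (j(g) = -g*(g + 157)/4 = -g*(157 + g)/4)
q = -123295249/4966463 (q = -21 + 7*(2714218/(-4966463)) = -21 + 7*(2714218*(-1/4966463)) = -21 + 7*(-2714218/4966463) = -21 - 18999526/4966463 = -123295249/4966463 ≈ -24.826)
1/(4983030 + (-4229555 + ((756152 + 1311588) + 728496))/(j(-1467) + q)) = 1/(4983030 + (-4229555 + ((756152 + 1311588) + 728496))/(-1/4*(-1467)*(157 - 1467) - 123295249/4966463)) = 1/(4983030 + (-4229555 + (2067740 + 728496))/(-1/4*(-1467)*(-1310) - 123295249/4966463)) = 1/(4983030 + (-4229555 + 2796236)/(-960885/2 - 123295249/4966463)) = 1/(4983030 - 1433319/(-4772446390253/9932926)) = 1/(4983030 - 1433319*(-9932926/4772446390253)) = 1/(4983030 + 14237051561394/4772446390253) = 1/(23781257773073967984/4772446390253) = 4772446390253/23781257773073967984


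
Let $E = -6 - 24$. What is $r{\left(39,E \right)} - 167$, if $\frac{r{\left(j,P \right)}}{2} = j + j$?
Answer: $-11$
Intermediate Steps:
$E = -30$ ($E = -6 - 24 = -30$)
$r{\left(j,P \right)} = 4 j$ ($r{\left(j,P \right)} = 2 \left(j + j\right) = 2 \cdot 2 j = 4 j$)
$r{\left(39,E \right)} - 167 = 4 \cdot 39 - 167 = 156 - 167 = -11$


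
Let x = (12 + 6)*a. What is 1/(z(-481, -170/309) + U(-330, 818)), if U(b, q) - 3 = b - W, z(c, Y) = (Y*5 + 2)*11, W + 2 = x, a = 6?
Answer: -309/136349 ≈ -0.0022662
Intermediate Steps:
x = 108 (x = (12 + 6)*6 = 18*6 = 108)
W = 106 (W = -2 + 108 = 106)
z(c, Y) = 22 + 55*Y (z(c, Y) = (5*Y + 2)*11 = (2 + 5*Y)*11 = 22 + 55*Y)
U(b, q) = -103 + b (U(b, q) = 3 + (b - 1*106) = 3 + (b - 106) = 3 + (-106 + b) = -103 + b)
1/(z(-481, -170/309) + U(-330, 818)) = 1/((22 + 55*(-170/309)) + (-103 - 330)) = 1/((22 + 55*(-170*1/309)) - 433) = 1/((22 + 55*(-170/309)) - 433) = 1/((22 - 9350/309) - 433) = 1/(-2552/309 - 433) = 1/(-136349/309) = -309/136349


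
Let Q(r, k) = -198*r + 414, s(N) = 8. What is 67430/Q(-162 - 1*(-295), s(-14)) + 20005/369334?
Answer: -1219283101/478656864 ≈ -2.5473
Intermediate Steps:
Q(r, k) = 414 - 198*r
67430/Q(-162 - 1*(-295), s(-14)) + 20005/369334 = 67430/(414 - 198*(-162 - 1*(-295))) + 20005/369334 = 67430/(414 - 198*(-162 + 295)) + 20005*(1/369334) = 67430/(414 - 198*133) + 20005/369334 = 67430/(414 - 26334) + 20005/369334 = 67430/(-25920) + 20005/369334 = 67430*(-1/25920) + 20005/369334 = -6743/2592 + 20005/369334 = -1219283101/478656864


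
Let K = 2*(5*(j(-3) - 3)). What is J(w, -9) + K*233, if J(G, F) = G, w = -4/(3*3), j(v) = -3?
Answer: -125824/9 ≈ -13980.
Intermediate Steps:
w = -4/9 ≈ -0.44444
K = -60 (K = 2*(5*(-3 - 3)) = 2*(5*(-6)) = 2*(-30) = -60)
J(w, -9) + K*233 = -4/9 - 60*233 = -4/9 - 13980 = -125824/9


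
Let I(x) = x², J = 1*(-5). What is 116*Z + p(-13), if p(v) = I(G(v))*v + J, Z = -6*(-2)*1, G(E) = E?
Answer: -810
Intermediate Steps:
Z = 12 (Z = 12*1 = 12)
J = -5
p(v) = -5 + v³ (p(v) = v²*v - 5 = v³ - 5 = -5 + v³)
116*Z + p(-13) = 116*12 + (-5 + (-13)³) = 1392 + (-5 - 2197) = 1392 - 2202 = -810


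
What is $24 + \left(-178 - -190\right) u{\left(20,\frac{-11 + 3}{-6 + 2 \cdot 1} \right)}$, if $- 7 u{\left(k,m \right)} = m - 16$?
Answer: $48$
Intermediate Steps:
$u{\left(k,m \right)} = \frac{16}{7} - \frac{m}{7}$ ($u{\left(k,m \right)} = - \frac{m - 16}{7} = - \frac{-16 + m}{7} = \frac{16}{7} - \frac{m}{7}$)
$24 + \left(-178 - -190\right) u{\left(20,\frac{-11 + 3}{-6 + 2 \cdot 1} \right)} = 24 + \left(-178 - -190\right) \left(\frac{16}{7} - \frac{\left(-11 + 3\right) \frac{1}{-6 + 2 \cdot 1}}{7}\right) = 24 + \left(-178 + 190\right) \left(\frac{16}{7} - \frac{\left(-8\right) \frac{1}{-6 + 2}}{7}\right) = 24 + 12 \left(\frac{16}{7} - \frac{\left(-8\right) \frac{1}{-4}}{7}\right) = 24 + 12 \left(\frac{16}{7} - \frac{\left(-8\right) \left(- \frac{1}{4}\right)}{7}\right) = 24 + 12 \left(\frac{16}{7} - \frac{2}{7}\right) = 24 + 12 \cdot 2 = 24 + 24 = 48$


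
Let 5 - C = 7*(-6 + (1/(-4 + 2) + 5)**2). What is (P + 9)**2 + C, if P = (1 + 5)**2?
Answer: 7721/4 ≈ 1930.3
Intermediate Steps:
P = 36 (P = 6**2 = 36)
C = -379/4 (C = 5 - 7*(-6 + (1/(-4 + 2) + 5)**2) = 5 - 7*(-6 + (1/(-2) + 5)**2) = 5 - 7*(-6 + (-1/2 + 5)**2) = 5 - 7*(-6 + (9/2)**2) = 5 - 7*(-6 + 81/4) = 5 - 7*57/4 = 5 - 1*399/4 = 5 - 399/4 = -379/4 ≈ -94.750)
(P + 9)**2 + C = (36 + 9)**2 - 379/4 = 45**2 - 379/4 = 2025 - 379/4 = 7721/4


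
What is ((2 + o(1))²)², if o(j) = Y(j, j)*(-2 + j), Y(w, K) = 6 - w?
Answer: 81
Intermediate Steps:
o(j) = (-2 + j)*(6 - j) (o(j) = (6 - j)*(-2 + j) = (-2 + j)*(6 - j))
((2 + o(1))²)² = ((2 - (-6 + 1)*(-2 + 1))²)² = ((2 - 1*(-5)*(-1))²)² = ((2 - 5)²)² = ((-3)²)² = 9² = 81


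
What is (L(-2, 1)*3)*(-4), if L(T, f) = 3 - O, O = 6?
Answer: 36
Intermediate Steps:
L(T, f) = -3 (L(T, f) = 3 - 1*6 = 3 - 6 = -3)
(L(-2, 1)*3)*(-4) = -3*3*(-4) = -9*(-4) = 36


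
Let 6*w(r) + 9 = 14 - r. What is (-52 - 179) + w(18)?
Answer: -1399/6 ≈ -233.17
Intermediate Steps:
w(r) = ⅚ - r/6 (w(r) = -3/2 + (14 - r)/6 = -3/2 + (7/3 - r/6) = ⅚ - r/6)
(-52 - 179) + w(18) = (-52 - 179) + (⅚ - ⅙*18) = -231 + (⅚ - 3) = -231 - 13/6 = -1399/6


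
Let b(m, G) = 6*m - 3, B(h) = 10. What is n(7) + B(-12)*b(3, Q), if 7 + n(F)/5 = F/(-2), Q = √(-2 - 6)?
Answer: 195/2 ≈ 97.500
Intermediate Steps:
Q = 2*I*√2 (Q = √(-8) = 2*I*√2 ≈ 2.8284*I)
n(F) = -35 - 5*F/2 (n(F) = -35 + 5*(F/(-2)) = -35 + 5*(F*(-½)) = -35 + 5*(-F/2) = -35 - 5*F/2)
b(m, G) = -3 + 6*m
n(7) + B(-12)*b(3, Q) = (-35 - 5/2*7) + 10*(-3 + 6*3) = (-35 - 35/2) + 10*(-3 + 18) = -105/2 + 10*15 = -105/2 + 150 = 195/2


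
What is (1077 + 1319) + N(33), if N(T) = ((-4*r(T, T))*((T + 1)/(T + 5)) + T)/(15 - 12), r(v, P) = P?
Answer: 44985/19 ≈ 2367.6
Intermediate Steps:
N(T) = T/3 - 4*T*(1 + T)/(3*(5 + T)) (N(T) = ((-4*T)*((T + 1)/(T + 5)) + T)/(15 - 12) = ((-4*T)*((1 + T)/(5 + T)) + T)/3 = ((-4*T)*((1 + T)/(5 + T)) + T)*(1/3) = (-4*T*(1 + T)/(5 + T) + T)*(1/3) = (T - 4*T*(1 + T)/(5 + T))*(1/3) = T/3 - 4*T*(1 + T)/(3*(5 + T)))
(1077 + 1319) + N(33) = (1077 + 1319) + (1/3)*33*(1 - 3*33)/(5 + 33) = 2396 + (1/3)*33*(1 - 99)/38 = 2396 + (1/3)*33*(1/38)*(-98) = 2396 - 539/19 = 44985/19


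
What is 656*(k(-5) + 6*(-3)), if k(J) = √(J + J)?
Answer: -11808 + 656*I*√10 ≈ -11808.0 + 2074.5*I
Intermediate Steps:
k(J) = √2*√J (k(J) = √(2*J) = √2*√J)
656*(k(-5) + 6*(-3)) = 656*(√2*√(-5) + 6*(-3)) = 656*(√2*(I*√5) - 18) = 656*(I*√10 - 18) = 656*(-18 + I*√10) = -11808 + 656*I*√10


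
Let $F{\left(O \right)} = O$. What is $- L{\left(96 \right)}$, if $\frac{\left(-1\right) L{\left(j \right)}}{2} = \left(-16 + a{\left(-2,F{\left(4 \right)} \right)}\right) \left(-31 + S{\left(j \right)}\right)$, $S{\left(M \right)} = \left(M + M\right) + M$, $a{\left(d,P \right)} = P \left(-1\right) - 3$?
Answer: $-11822$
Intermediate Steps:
$a{\left(d,P \right)} = -3 - P$ ($a{\left(d,P \right)} = - P - 3 = -3 - P$)
$S{\left(M \right)} = 3 M$ ($S{\left(M \right)} = 2 M + M = 3 M$)
$L{\left(j \right)} = -1426 + 138 j$ ($L{\left(j \right)} = - 2 \left(-16 - 7\right) \left(-31 + 3 j\right) = - 2 \left(- 23 \left(-31 + 3 j\right)\right) = - 2 \left(713 - 69 j\right) = -1426 + 138 j$)
$- L{\left(96 \right)} = - (-1426 + 138 \cdot 96) = - (-1426 + 13248) = \left(-1\right) 11822 = -11822$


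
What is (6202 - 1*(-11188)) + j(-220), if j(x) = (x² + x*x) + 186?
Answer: 114376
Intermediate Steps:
j(x) = 186 + 2*x² (j(x) = (x² + x²) + 186 = 2*x² + 186 = 186 + 2*x²)
(6202 - 1*(-11188)) + j(-220) = (6202 - 1*(-11188)) + (186 + 2*(-220)²) = (6202 + 11188) + (186 + 2*48400) = 17390 + (186 + 96800) = 17390 + 96986 = 114376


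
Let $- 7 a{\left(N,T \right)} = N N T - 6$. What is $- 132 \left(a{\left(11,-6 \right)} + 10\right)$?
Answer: $- \frac{105864}{7} \approx -15123.0$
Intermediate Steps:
$a{\left(N,T \right)} = \frac{6}{7} - \frac{T N^{2}}{7}$ ($a{\left(N,T \right)} = - \frac{N N T - 6}{7} = - \frac{N^{2} T - 6}{7} = - \frac{T N^{2} - 6}{7} = - \frac{-6 + T N^{2}}{7} = \frac{6}{7} - \frac{T N^{2}}{7}$)
$- 132 \left(a{\left(11,-6 \right)} + 10\right) = - 132 \left(\left(\frac{6}{7} - - \frac{6 \cdot 11^{2}}{7}\right) + 10\right) = - 132 \left(\left(\frac{6}{7} - \left(- \frac{6}{7}\right) 121\right) + 10\right) = - 132 \left(\left(\frac{6}{7} + \frac{726}{7}\right) + 10\right) = - 132 \left(\frac{732}{7} + 10\right) = \left(-132\right) \frac{802}{7} = - \frac{105864}{7}$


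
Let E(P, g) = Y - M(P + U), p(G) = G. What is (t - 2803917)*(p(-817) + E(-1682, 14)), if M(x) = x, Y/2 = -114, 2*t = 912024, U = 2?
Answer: -1490919675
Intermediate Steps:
t = 456012 (t = (½)*912024 = 456012)
Y = -228 (Y = 2*(-114) = -228)
E(P, g) = -230 - P (E(P, g) = -228 - (P + 2) = -228 - (2 + P) = -228 + (-2 - P) = -230 - P)
(t - 2803917)*(p(-817) + E(-1682, 14)) = (456012 - 2803917)*(-817 + (-230 - 1*(-1682))) = -2347905*(-817 + (-230 + 1682)) = -2347905*(-817 + 1452) = -2347905*635 = -1490919675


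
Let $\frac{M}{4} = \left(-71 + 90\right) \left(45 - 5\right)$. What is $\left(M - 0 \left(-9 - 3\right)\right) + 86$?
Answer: $3126$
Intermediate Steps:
$M = 3040$ ($M = 4 \left(-71 + 90\right) \left(45 - 5\right) = 4 \cdot 19 \cdot 40 = 4 \cdot 760 = 3040$)
$\left(M - 0 \left(-9 - 3\right)\right) + 86 = \left(3040 - 0 \left(-9 - 3\right)\right) + 86 = \left(3040 - 0 \left(-12\right)\right) + 86 = \left(3040 - 0\right) + 86 = \left(3040 + 0\right) + 86 = 3040 + 86 = 3126$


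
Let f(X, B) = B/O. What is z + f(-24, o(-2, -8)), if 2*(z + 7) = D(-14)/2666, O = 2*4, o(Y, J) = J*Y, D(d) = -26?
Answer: -13343/2666 ≈ -5.0049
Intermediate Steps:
O = 8
z = -18675/2666 (z = -7 + (-26/2666)/2 = -7 + (-26*1/2666)/2 = -7 + (½)*(-13/1333) = -7 - 13/2666 = -18675/2666 ≈ -7.0049)
f(X, B) = B/8
z + f(-24, o(-2, -8)) = -18675/2666 + (-8*(-2))/8 = -18675/2666 + (⅛)*16 = -18675/2666 + 2 = -13343/2666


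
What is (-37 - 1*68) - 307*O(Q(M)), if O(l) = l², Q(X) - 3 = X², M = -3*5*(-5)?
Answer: -9724035993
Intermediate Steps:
M = 75 (M = -15*(-5) = 75)
Q(X) = 3 + X²
(-37 - 1*68) - 307*O(Q(M)) = (-37 - 1*68) - 307*(3 + 75²)² = (-37 - 68) - 307*(3 + 5625)² = -105 - 307*5628² = -105 - 307*31674384 = -105 - 9724035888 = -9724035993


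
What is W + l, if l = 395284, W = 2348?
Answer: 397632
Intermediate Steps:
W + l = 2348 + 395284 = 397632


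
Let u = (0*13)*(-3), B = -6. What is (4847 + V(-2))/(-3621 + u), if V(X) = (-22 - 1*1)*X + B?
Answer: -1629/1207 ≈ -1.3496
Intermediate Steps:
u = 0 (u = 0*(-3) = 0)
V(X) = -6 - 23*X (V(X) = (-22 - 1*1)*X - 6 = (-22 - 1)*X - 6 = -23*X - 6 = -6 - 23*X)
(4847 + V(-2))/(-3621 + u) = (4847 + (-6 - 23*(-2)))/(-3621 + 0) = (4847 + (-6 + 46))/(-3621) = (4847 + 40)*(-1/3621) = 4887*(-1/3621) = -1629/1207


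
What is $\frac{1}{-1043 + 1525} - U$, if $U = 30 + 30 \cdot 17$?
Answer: $- \frac{260279}{482} \approx -540.0$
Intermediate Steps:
$U = 540$ ($U = 30 + 510 = 540$)
$\frac{1}{-1043 + 1525} - U = \frac{1}{-1043 + 1525} - 540 = \frac{1}{482} - 540 = - \frac{260279}{482}$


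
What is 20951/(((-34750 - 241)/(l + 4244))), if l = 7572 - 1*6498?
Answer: -111417418/34991 ≈ -3184.2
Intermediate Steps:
l = 1074 (l = 7572 - 6498 = 1074)
20951/(((-34750 - 241)/(l + 4244))) = 20951/(((-34750 - 241)/(1074 + 4244))) = 20951/((-34991/5318)) = 20951/((-34991*1/5318)) = 20951/(-34991/5318) = 20951*(-5318/34991) = -111417418/34991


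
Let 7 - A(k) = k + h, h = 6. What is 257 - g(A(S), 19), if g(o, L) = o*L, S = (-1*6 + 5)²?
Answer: 257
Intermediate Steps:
S = 1 (S = (-6 + 5)² = (-1)² = 1)
A(k) = 1 - k (A(k) = 7 - (k + 6) = 7 - (6 + k) = 7 + (-6 - k) = 1 - k)
g(o, L) = L*o
257 - g(A(S), 19) = 257 - 19*(1 - 1*1) = 257 - 19*(1 - 1) = 257 - 19*0 = 257 - 1*0 = 257 + 0 = 257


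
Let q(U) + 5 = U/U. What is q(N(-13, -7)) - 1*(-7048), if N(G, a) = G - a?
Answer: 7044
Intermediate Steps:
q(U) = -4 (q(U) = -5 + U/U = -5 + 1 = -4)
q(N(-13, -7)) - 1*(-7048) = -4 - 1*(-7048) = -4 + 7048 = 7044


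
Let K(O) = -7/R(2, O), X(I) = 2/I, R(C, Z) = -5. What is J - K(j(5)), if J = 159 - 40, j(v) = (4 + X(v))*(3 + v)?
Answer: 588/5 ≈ 117.60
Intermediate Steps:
j(v) = (3 + v)*(4 + 2/v) (j(v) = (4 + 2/v)*(3 + v) = (3 + v)*(4 + 2/v))
J = 119
K(O) = 7/5 (K(O) = -7/(-5) = -7*(-1/5) = 7/5)
J - K(j(5)) = 119 - 1*7/5 = 119 - 7/5 = 588/5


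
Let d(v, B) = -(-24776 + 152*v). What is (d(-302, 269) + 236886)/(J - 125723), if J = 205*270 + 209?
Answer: -17087/3898 ≈ -4.3835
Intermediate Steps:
J = 55559 (J = 55350 + 209 = 55559)
d(v, B) = 24776 - 152*v (d(v, B) = -(-24776 + 152*v) = -152*(-163 + v) = 24776 - 152*v)
(d(-302, 269) + 236886)/(J - 125723) = ((24776 - 152*(-302)) + 236886)/(55559 - 125723) = ((24776 + 45904) + 236886)/(-70164) = (70680 + 236886)*(-1/70164) = 307566*(-1/70164) = -17087/3898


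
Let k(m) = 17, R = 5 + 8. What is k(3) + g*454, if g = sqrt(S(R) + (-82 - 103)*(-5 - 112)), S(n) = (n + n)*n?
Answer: 17 + 454*sqrt(21983) ≈ 67330.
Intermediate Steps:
R = 13
S(n) = 2*n**2 (S(n) = (2*n)*n = 2*n**2)
g = sqrt(21983) (g = sqrt(2*13**2 + (-82 - 103)*(-5 - 112)) = sqrt(2*169 - 185*(-117)) = sqrt(338 + 21645) = sqrt(21983) ≈ 148.27)
k(3) + g*454 = 17 + sqrt(21983)*454 = 17 + 454*sqrt(21983)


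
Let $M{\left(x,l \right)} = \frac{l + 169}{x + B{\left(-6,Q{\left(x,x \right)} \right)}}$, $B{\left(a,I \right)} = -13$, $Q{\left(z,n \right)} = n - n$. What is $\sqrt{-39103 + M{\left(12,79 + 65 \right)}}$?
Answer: $2 i \sqrt{9854} \approx 198.53 i$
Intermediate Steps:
$Q{\left(z,n \right)} = 0$
$M{\left(x,l \right)} = \frac{169 + l}{-13 + x}$ ($M{\left(x,l \right)} = \frac{l + 169}{x - 13} = \frac{169 + l}{-13 + x}$)
$\sqrt{-39103 + M{\left(12,79 + 65 \right)}} = \sqrt{-39103 + \frac{169 + \left(79 + 65\right)}{-13 + 12}} = \sqrt{-39103 + \frac{169 + 144}{-1}} = \sqrt{-39103 - 313} = \sqrt{-39416} = 2 i \sqrt{9854}$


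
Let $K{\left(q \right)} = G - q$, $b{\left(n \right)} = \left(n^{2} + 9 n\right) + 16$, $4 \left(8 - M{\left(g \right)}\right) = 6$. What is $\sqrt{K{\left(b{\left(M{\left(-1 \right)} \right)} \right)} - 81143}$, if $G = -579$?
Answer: $\frac{i \sqrt{327355}}{2} \approx 286.07 i$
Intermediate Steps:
$M{\left(g \right)} = \frac{13}{2}$ ($M{\left(g \right)} = 8 - \frac{3}{2} = \frac{13}{2}$)
$b{\left(n \right)} = 16 + n^{2} + 9 n$
$K{\left(q \right)} = -579 - q$
$\sqrt{K{\left(b{\left(M{\left(-1 \right)} \right)} \right)} - 81143} = \sqrt{\left(-579 - \left(16 + \left(\frac{13}{2}\right)^{2} + 9 \cdot \frac{13}{2}\right)\right) - 81143} = \sqrt{\left(-579 - \left(16 + \frac{169}{4} + \frac{117}{2}\right)\right) - 81143} = \sqrt{\left(-579 - \frac{467}{4}\right) - 81143} = \sqrt{- \frac{2783}{4} - 81143} = \sqrt{- \frac{327355}{4}} = \frac{i \sqrt{327355}}{2}$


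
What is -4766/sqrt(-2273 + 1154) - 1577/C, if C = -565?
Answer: 1577/565 + 4766*I*sqrt(1119)/1119 ≈ 2.7911 + 142.48*I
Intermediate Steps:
-4766/sqrt(-2273 + 1154) - 1577/C = -4766/sqrt(-2273 + 1154) - 1577/(-565) = -4766*(-I*sqrt(1119)/1119) - 1577*(-1/565) = -4766*(-I*sqrt(1119)/1119) + 1577/565 = -(-4766)*I*sqrt(1119)/1119 + 1577/565 = 4766*I*sqrt(1119)/1119 + 1577/565 = 1577/565 + 4766*I*sqrt(1119)/1119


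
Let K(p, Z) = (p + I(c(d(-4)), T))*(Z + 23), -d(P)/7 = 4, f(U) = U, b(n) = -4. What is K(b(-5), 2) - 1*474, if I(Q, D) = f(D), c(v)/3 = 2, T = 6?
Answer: -424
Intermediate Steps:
d(P) = -28 (d(P) = -7*4 = -28)
c(v) = 6 (c(v) = 3*2 = 6)
I(Q, D) = D
K(p, Z) = (6 + p)*(23 + Z) (K(p, Z) = (p + 6)*(Z + 23) = (6 + p)*(23 + Z))
K(b(-5), 2) - 1*474 = (138 + 6*2 + 23*(-4) + 2*(-4)) - 1*474 = (138 + 12 - 92 - 8) - 474 = 50 - 474 = -424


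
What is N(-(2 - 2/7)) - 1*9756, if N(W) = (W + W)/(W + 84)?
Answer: -234145/24 ≈ -9756.0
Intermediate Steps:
N(W) = 2*W/(84 + W) (N(W) = (2*W)/(84 + W) = 2*W/(84 + W))
N(-(2 - 2/7)) - 1*9756 = 2*(-(2 - 2/7))/(84 - (2 - 2/7)) - 1*9756 = 2*(-(2 - 2*1/7))/(84 - (2 - 2*1/7)) - 9756 = 2*(-(2 - 2/7))/(84 - (2 - 2/7)) - 9756 = 2*(-1*12/7)/(84 - 1*12/7) - 9756 = 2*(-12/7)/(84 - 12/7) - 9756 = 2*(-12/7)/(576/7) - 9756 = 2*(-12/7)*(7/576) - 9756 = -1/24 - 9756 = -234145/24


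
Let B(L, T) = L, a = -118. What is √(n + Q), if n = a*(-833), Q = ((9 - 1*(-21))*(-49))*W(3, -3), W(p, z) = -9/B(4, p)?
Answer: 7*√8294/2 ≈ 318.75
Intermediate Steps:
W(p, z) = -9/4
Q = 6615/2 (Q = ((9 - 1*(-21))*(-49))*(-9/4) = ((9 + 21)*(-49))*(-9/4) = (30*(-49))*(-9/4) = -1470*(-9/4) = 6615/2 ≈ 3307.5)
n = 98294 (n = -118*(-833) = 98294)
√(n + Q) = √(98294 + 6615/2) = √(203203/2) = 7*√8294/2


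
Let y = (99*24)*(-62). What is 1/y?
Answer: -1/147312 ≈ -6.7883e-6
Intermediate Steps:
y = -147312 (y = 2376*(-62) = -147312)
1/y = 1/(-147312) = -1/147312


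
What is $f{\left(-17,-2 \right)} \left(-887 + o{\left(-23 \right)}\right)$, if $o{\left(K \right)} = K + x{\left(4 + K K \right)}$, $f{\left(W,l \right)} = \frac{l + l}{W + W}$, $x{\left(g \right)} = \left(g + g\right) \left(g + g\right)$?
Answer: $\frac{2270892}{17} \approx 1.3358 \cdot 10^{5}$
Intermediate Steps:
$x{\left(g \right)} = 4 g^{2}$ ($x{\left(g \right)} = 2 g 2 g = 4 g^{2}$)
$f{\left(W,l \right)} = \frac{l}{W}$ ($f{\left(W,l \right)} = \frac{2 l}{2 W} = 2 l \frac{1}{2 W} = \frac{l}{W}$)
$o{\left(K \right)} = K + 4 \left(4 + K^{2}\right)^{2}$ ($o{\left(K \right)} = K + 4 \left(4 + K K\right)^{2} = K + 4 \left(4 + K^{2}\right)^{2}$)
$f{\left(-17,-2 \right)} \left(-887 + o{\left(-23 \right)}\right) = - \frac{2}{-17} \left(-887 - \left(23 - 4 \left(4 + \left(-23\right)^{2}\right)^{2}\right)\right) = \left(-2\right) \left(- \frac{1}{17}\right) \left(-887 - \left(23 - 4 \left(4 + 529\right)^{2}\right)\right) = \frac{2 \left(-887 - \left(23 - 4 \cdot 533^{2}\right)\right)}{17} = \frac{2 \left(-887 + \left(-23 + 4 \cdot 284089\right)\right)}{17} = \frac{2 \left(-887 + \left(-23 + 1136356\right)\right)}{17} = \frac{2 \left(-887 + 1136333\right)}{17} = \frac{2}{17} \cdot 1135446 = \frac{2270892}{17}$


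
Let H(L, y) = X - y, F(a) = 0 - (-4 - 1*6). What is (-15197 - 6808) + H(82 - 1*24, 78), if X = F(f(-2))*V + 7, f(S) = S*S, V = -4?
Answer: -22116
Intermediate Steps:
f(S) = S²
F(a) = 10 (F(a) = 0 - (-4 - 6) = 0 - 1*(-10) = 0 + 10 = 10)
X = -33 (X = 10*(-4) + 7 = -40 + 7 = -33)
H(L, y) = -33 - y
(-15197 - 6808) + H(82 - 1*24, 78) = (-15197 - 6808) + (-33 - 1*78) = -22005 + (-33 - 78) = -22005 - 111 = -22116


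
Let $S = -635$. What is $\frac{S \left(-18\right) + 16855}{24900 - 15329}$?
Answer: $\frac{28285}{9571} \approx 2.9553$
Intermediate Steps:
$\frac{S \left(-18\right) + 16855}{24900 - 15329} = \frac{\left(-635\right) \left(-18\right) + 16855}{24900 - 15329} = \frac{11430 + 16855}{9571} = 28285 \cdot \frac{1}{9571} = \frac{28285}{9571}$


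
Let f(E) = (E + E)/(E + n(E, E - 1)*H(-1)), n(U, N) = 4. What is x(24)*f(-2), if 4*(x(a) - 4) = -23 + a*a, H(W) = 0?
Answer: 569/2 ≈ 284.50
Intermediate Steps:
x(a) = -7/4 + a**2/4 (x(a) = 4 + (-23 + a*a)/4 = 4 + (-23 + a**2)/4 = 4 + (-23/4 + a**2/4) = -7/4 + a**2/4)
f(E) = 2 (f(E) = (E + E)/(E + 4*0) = (2*E)/(E + 0) = (2*E)/E = 2)
x(24)*f(-2) = (-7/4 + (1/4)*24**2)*2 = (-7/4 + (1/4)*576)*2 = (-7/4 + 144)*2 = (569/4)*2 = 569/2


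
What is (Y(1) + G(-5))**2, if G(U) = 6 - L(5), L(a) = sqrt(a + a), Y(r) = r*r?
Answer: (7 - sqrt(10))**2 ≈ 14.728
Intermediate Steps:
Y(r) = r**2
L(a) = sqrt(2)*sqrt(a) (L(a) = sqrt(2*a) = sqrt(2)*sqrt(a))
G(U) = 6 - sqrt(10) (G(U) = 6 - sqrt(2)*sqrt(5) = 6 - sqrt(10))
(Y(1) + G(-5))**2 = (1**2 + (6 - sqrt(10)))**2 = (1 + (6 - sqrt(10)))**2 = (7 - sqrt(10))**2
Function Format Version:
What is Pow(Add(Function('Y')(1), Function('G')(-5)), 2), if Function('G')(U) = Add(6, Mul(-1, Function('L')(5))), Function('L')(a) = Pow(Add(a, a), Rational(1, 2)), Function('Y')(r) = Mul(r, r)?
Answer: Pow(Add(7, Mul(-1, Pow(10, Rational(1, 2)))), 2) ≈ 14.728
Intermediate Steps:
Function('Y')(r) = Pow(r, 2)
Function('L')(a) = Mul(Pow(2, Rational(1, 2)), Pow(a, Rational(1, 2))) (Function('L')(a) = Pow(Mul(2, a), Rational(1, 2)) = Mul(Pow(2, Rational(1, 2)), Pow(a, Rational(1, 2))))
Function('G')(U) = Add(6, Mul(-1, Pow(10, Rational(1, 2)))) (Function('G')(U) = Add(6, Mul(-1, Mul(Pow(2, Rational(1, 2)), Pow(5, Rational(1, 2))))) = Add(6, Mul(-1, Pow(10, Rational(1, 2)))))
Pow(Add(Function('Y')(1), Function('G')(-5)), 2) = Pow(Add(Pow(1, 2), Add(6, Mul(-1, Pow(10, Rational(1, 2))))), 2) = Pow(Add(1, Add(6, Mul(-1, Pow(10, Rational(1, 2))))), 2) = Pow(Add(7, Mul(-1, Pow(10, Rational(1, 2)))), 2)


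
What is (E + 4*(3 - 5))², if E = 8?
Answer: 0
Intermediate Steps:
(E + 4*(3 - 5))² = (8 + 4*(3 - 5))² = (8 + 4*(-2))² = (8 - 8)² = 0² = 0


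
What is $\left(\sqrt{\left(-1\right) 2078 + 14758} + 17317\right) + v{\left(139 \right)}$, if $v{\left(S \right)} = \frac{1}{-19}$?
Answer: $\frac{329022}{19} + 2 \sqrt{3170} \approx 17430.0$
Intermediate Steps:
$v{\left(S \right)} = - \frac{1}{19}$
$\left(\sqrt{\left(-1\right) 2078 + 14758} + 17317\right) + v{\left(139 \right)} = \left(\sqrt{\left(-1\right) 2078 + 14758} + 17317\right) - \frac{1}{19} = \left(\sqrt{-2078 + 14758} + 17317\right) - \frac{1}{19} = \left(\sqrt{12680} + 17317\right) - \frac{1}{19} = \left(2 \sqrt{3170} + 17317\right) - \frac{1}{19} = \left(17317 + 2 \sqrt{3170}\right) - \frac{1}{19} = \frac{329022}{19} + 2 \sqrt{3170}$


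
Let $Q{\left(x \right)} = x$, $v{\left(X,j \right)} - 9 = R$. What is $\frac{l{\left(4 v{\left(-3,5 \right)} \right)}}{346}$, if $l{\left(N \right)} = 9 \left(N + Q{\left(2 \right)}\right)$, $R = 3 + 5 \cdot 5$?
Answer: $\frac{675}{173} \approx 3.9017$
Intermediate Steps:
$R = 28$ ($R = 3 + 25 = 28$)
$v{\left(X,j \right)} = 37$ ($v{\left(X,j \right)} = 9 + 28 = 37$)
$l{\left(N \right)} = 18 + 9 N$ ($l{\left(N \right)} = 9 \left(N + 2\right) = 9 \left(2 + N\right) = 18 + 9 N$)
$\frac{l{\left(4 v{\left(-3,5 \right)} \right)}}{346} = \frac{18 + 9 \cdot 4 \cdot 37}{346} = \left(18 + 9 \cdot 148\right) \frac{1}{346} = \left(18 + 1332\right) \frac{1}{346} = 1350 \cdot \frac{1}{346} = \frac{675}{173}$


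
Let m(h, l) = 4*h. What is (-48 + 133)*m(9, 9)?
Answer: 3060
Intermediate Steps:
(-48 + 133)*m(9, 9) = (-48 + 133)*(4*9) = 85*36 = 3060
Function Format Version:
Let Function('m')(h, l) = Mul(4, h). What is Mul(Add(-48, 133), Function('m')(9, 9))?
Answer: 3060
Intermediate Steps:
Mul(Add(-48, 133), Function('m')(9, 9)) = Mul(Add(-48, 133), Mul(4, 9)) = Mul(85, 36) = 3060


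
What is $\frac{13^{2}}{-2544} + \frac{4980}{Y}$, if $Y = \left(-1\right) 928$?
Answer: $- \frac{400811}{73776} \approx -5.4328$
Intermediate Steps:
$Y = -928$
$\frac{13^{2}}{-2544} + \frac{4980}{Y} = \frac{13^{2}}{-2544} + \frac{4980}{-928} = 169 \left(- \frac{1}{2544}\right) + 4980 \left(- \frac{1}{928}\right) = - \frac{169}{2544} - \frac{1245}{232} = - \frac{400811}{73776}$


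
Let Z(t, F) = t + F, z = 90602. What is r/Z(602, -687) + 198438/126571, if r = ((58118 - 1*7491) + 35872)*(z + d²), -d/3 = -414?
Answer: -17880334024167984/10758535 ≈ -1.6620e+9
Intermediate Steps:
d = 1242 (d = -3*(-414) = 1242)
Z(t, F) = F + t
r = 141267225834 (r = ((58118 - 1*7491) + 35872)*(90602 + 1242²) = ((58118 - 7491) + 35872)*(90602 + 1542564) = (50627 + 35872)*1633166 = 86499*1633166 = 141267225834)
r/Z(602, -687) + 198438/126571 = 141267225834/(-687 + 602) + 198438/126571 = 141267225834/(-85) + 198438*(1/126571) = 141267225834*(-1/85) + 198438/126571 = -141267225834/85 + 198438/126571 = -17880334024167984/10758535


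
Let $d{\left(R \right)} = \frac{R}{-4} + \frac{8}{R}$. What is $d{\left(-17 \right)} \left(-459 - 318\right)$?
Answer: $- \frac{199689}{68} \approx -2936.6$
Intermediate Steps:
$d{\left(R \right)} = \frac{8}{R} - \frac{R}{4}$ ($d{\left(R \right)} = R \left(- \frac{1}{4}\right) + \frac{8}{R} = - \frac{R}{4} + \frac{8}{R} = \frac{8}{R} - \frac{R}{4}$)
$d{\left(-17 \right)} \left(-459 - 318\right) = \left(\frac{8}{-17} - - \frac{17}{4}\right) \left(-459 - 318\right) = \left(8 \left(- \frac{1}{17}\right) + \frac{17}{4}\right) \left(-777\right) = \left(- \frac{8}{17} + \frac{17}{4}\right) \left(-777\right) = \frac{257}{68} \left(-777\right) = - \frac{199689}{68}$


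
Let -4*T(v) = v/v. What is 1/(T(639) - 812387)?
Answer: -4/3249549 ≈ -1.2309e-6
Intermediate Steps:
T(v) = -¼ (T(v) = -v/(4*v) = -¼*1 = -¼)
1/(T(639) - 812387) = 1/(-¼ - 812387) = 1/(-3249549/4) = -4/3249549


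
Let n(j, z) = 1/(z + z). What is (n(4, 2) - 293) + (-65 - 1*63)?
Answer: -1683/4 ≈ -420.75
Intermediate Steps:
n(j, z) = 1/(2*z)
(n(4, 2) - 293) + (-65 - 1*63) = ((½)/2 - 293) + (-65 - 1*63) = ((½)*(½) - 293) + (-65 - 63) = (¼ - 293) - 128 = -1171/4 - 128 = -1683/4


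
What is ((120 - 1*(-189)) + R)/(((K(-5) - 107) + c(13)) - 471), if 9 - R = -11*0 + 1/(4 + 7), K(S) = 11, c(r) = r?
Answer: -3497/6094 ≈ -0.57384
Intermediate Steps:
R = 98/11 (R = 9 - (-11*0 + 1/(4 + 7)) = 9 - (0 + 1/11) = 9 - 1*1/11 = 9 - 1/11 = 98/11 ≈ 8.9091)
((120 - 1*(-189)) + R)/(((K(-5) - 107) + c(13)) - 471) = ((120 - 1*(-189)) + 98/11)/(((11 - 107) + 13) - 471) = ((120 + 189) + 98/11)/((-96 + 13) - 471) = (309 + 98/11)/(-83 - 471) = (3497/11)/(-554) = (3497/11)*(-1/554) = -3497/6094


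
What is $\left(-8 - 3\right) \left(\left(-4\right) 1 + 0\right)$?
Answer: $44$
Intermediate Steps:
$\left(-8 - 3\right) \left(\left(-4\right) 1 + 0\right) = - 11 \left(-4 + 0\right) = \left(-11\right) \left(-4\right) = 44$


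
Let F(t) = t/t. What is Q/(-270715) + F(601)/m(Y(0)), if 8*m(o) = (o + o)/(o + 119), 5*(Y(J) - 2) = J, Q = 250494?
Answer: 65262536/270715 ≈ 241.07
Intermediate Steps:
F(t) = 1
Y(J) = 2 + J/5
m(o) = o/(4*(119 + o)) (m(o) = ((o + o)/(o + 119))/8 = ((2*o)/(119 + o))/8 = (2*o/(119 + o))/8 = o/(4*(119 + o)))
Q/(-270715) + F(601)/m(Y(0)) = 250494/(-270715) + 1/((2 + (⅕)*0)/(4*(119 + (2 + (⅕)*0)))) = 250494*(-1/270715) + 1/((2 + 0)/(4*(119 + (2 + 0)))) = -250494/270715 + 1/((¼)*2/(119 + 2)) = -250494/270715 + 1/((¼)*2/121) = -250494/270715 + 1/((¼)*2*(1/121)) = -250494/270715 + 1/(1/242) = -250494/270715 + 1*242 = -250494/270715 + 242 = 65262536/270715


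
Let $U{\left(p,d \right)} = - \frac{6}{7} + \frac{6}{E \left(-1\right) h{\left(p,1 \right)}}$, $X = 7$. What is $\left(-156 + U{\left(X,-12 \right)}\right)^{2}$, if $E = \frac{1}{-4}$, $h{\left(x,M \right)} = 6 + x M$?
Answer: $\frac{198979236}{8281} \approx 24028.0$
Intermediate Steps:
$h{\left(x,M \right)} = 6 + M x$
$E = - \frac{1}{4} \approx -0.25$
$U{\left(p,d \right)} = - \frac{6}{7} + \frac{6}{\frac{3}{2} + \frac{p}{4}}$ ($U{\left(p,d \right)} = - \frac{6}{7} + \frac{6}{\left(- \frac{1}{4}\right) \left(-1\right) \left(6 + 1 p\right)} = \left(-6\right) \frac{1}{7} + \frac{6}{\frac{1}{4} \left(6 + p\right)} = - \frac{6}{7} + \frac{6}{\frac{3}{2} + \frac{p}{4}}$)
$\left(-156 + U{\left(X,-12 \right)}\right)^{2} = \left(-156 + \frac{6 \left(22 - 7\right)}{7 \left(6 + 7\right)}\right)^{2} = \left(-156 + \frac{6 \left(22 - 7\right)}{7 \cdot 13}\right)^{2} = \left(-156 + \frac{6}{7} \cdot \frac{1}{13} \cdot 15\right)^{2} = \left(-156 + \frac{90}{91}\right)^{2} = \left(- \frac{14106}{91}\right)^{2} = \frac{198979236}{8281}$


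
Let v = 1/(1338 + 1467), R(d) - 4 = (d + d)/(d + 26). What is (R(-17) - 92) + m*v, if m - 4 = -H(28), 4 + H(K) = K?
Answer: -154474/1683 ≈ -91.785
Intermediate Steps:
H(K) = -4 + K
R(d) = 4 + 2*d/(26 + d) (R(d) = 4 + (d + d)/(d + 26) = 4 + (2*d)/(26 + d) = 4 + 2*d/(26 + d))
v = 1/2805 ≈ 0.00035651
m = -20 (m = 4 - (-4 + 28) = 4 - 1*24 = 4 - 24 = -20)
(R(-17) - 92) + m*v = (2*(52 + 3*(-17))/(26 - 17) - 92) - 20*1/2805 = (2*(52 - 51)/9 - 92) - 4/561 = (2*(1/9)*1 - 92) - 4/561 = (2/9 - 92) - 4/561 = -826/9 - 4/561 = -154474/1683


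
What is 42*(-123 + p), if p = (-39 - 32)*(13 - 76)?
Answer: 182700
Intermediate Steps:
p = 4473 (p = -71*(-63) = 4473)
42*(-123 + p) = 42*(-123 + 4473) = 42*4350 = 182700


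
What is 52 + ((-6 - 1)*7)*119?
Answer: -5779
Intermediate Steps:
52 + ((-6 - 1)*7)*119 = 52 - 7*7*119 = 52 - 49*119 = 52 - 5831 = -5779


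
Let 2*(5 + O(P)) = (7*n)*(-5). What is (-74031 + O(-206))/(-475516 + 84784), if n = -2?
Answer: 24667/130244 ≈ 0.18939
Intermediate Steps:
O(P) = 30 (O(P) = -5 + ((7*(-2))*(-5))/2 = -5 + (-14*(-5))/2 = -5 + (½)*70 = -5 + 35 = 30)
(-74031 + O(-206))/(-475516 + 84784) = (-74031 + 30)/(-475516 + 84784) = -74001/(-390732) = -74001*(-1/390732) = 24667/130244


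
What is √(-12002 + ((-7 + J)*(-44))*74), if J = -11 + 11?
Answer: √10790 ≈ 103.87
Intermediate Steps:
J = 0
√(-12002 + ((-7 + J)*(-44))*74) = √(-12002 + ((-7 + 0)*(-44))*74) = √(-12002 - 7*(-44)*74) = √(-12002 + 308*74) = √(-12002 + 22792) = √10790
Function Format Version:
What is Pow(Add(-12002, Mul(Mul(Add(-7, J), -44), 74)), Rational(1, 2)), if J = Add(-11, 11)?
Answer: Pow(10790, Rational(1, 2)) ≈ 103.87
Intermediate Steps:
J = 0
Pow(Add(-12002, Mul(Mul(Add(-7, J), -44), 74)), Rational(1, 2)) = Pow(Add(-12002, Mul(Mul(Add(-7, 0), -44), 74)), Rational(1, 2)) = Pow(Add(-12002, Mul(Mul(-7, -44), 74)), Rational(1, 2)) = Pow(Add(-12002, Mul(308, 74)), Rational(1, 2)) = Pow(Add(-12002, 22792), Rational(1, 2)) = Pow(10790, Rational(1, 2))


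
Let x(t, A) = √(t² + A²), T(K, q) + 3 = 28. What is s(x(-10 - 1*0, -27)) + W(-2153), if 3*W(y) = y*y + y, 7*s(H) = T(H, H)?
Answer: 32432867/21 ≈ 1.5444e+6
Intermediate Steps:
T(K, q) = 25 (T(K, q) = -3 + 28 = 25)
x(t, A) = √(A² + t²)
s(H) = 25/7 (s(H) = (⅐)*25 = 25/7)
W(y) = y/3 + y²/3 (W(y) = (y*y + y)/3 = (y² + y)/3 = (y + y²)/3 = y/3 + y²/3)
s(x(-10 - 1*0, -27)) + W(-2153) = 25/7 + (⅓)*(-2153)*(1 - 2153) = 25/7 + (⅓)*(-2153)*(-2152) = 25/7 + 4633256/3 = 32432867/21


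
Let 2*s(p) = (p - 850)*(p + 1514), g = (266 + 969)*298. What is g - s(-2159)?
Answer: -1204745/2 ≈ -6.0237e+5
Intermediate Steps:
g = 368030 (g = 1235*298 = 368030)
s(p) = (-850 + p)*(1514 + p)/2 (s(p) = ((p - 850)*(p + 1514))/2 = ((-850 + p)*(1514 + p))/2 = (-850 + p)*(1514 + p)/2)
g - s(-2159) = 368030 - (-643450 + (½)*(-2159)² + 332*(-2159)) = 368030 - (-643450 + (½)*4661281 - 716788) = 368030 - (-643450 + 4661281/2 - 716788) = 368030 - 1*1940805/2 = 368030 - 1940805/2 = -1204745/2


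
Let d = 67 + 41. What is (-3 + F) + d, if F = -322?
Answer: -217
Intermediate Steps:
d = 108
(-3 + F) + d = (-3 - 322) + 108 = -325 + 108 = -217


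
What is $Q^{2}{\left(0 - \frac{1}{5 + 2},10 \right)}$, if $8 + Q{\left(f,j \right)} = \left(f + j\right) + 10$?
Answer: $\frac{6889}{49} \approx 140.59$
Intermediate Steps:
$Q{\left(f,j \right)} = 2 + f + j$ ($Q{\left(f,j \right)} = -8 + \left(\left(f + j\right) + 10\right) = -8 + \left(10 + f + j\right) = 2 + f + j$)
$Q^{2}{\left(0 - \frac{1}{5 + 2},10 \right)} = \left(2 + \left(0 - \frac{1}{5 + 2}\right) + 10\right)^{2} = \left(2 + \left(0 - \frac{1}{7}\right) + 10\right)^{2} = \left(2 - \frac{1}{7} + 10\right)^{2} = \left(\frac{83}{7}\right)^{2} = \frac{6889}{49}$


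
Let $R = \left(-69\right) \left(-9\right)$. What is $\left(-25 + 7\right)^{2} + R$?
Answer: $945$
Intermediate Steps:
$R = 621$
$\left(-25 + 7\right)^{2} + R = \left(-25 + 7\right)^{2} + 621 = \left(-18\right)^{2} + 621 = 324 + 621 = 945$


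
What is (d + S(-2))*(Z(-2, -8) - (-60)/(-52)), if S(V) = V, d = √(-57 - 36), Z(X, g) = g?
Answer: 238/13 - 119*I*√93/13 ≈ 18.308 - 88.276*I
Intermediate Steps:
d = I*√93 (d = √(-93) = I*√93 ≈ 9.6436*I)
(d + S(-2))*(Z(-2, -8) - (-60)/(-52)) = (I*√93 - 2)*(-8 - (-60)/(-52)) = (-2 + I*√93)*(-8 - (-60)*(-1)/52) = (-2 + I*√93)*(-8 - 1*15/13) = (-2 + I*√93)*(-8 - 15/13) = (-2 + I*√93)*(-119/13) = 238/13 - 119*I*√93/13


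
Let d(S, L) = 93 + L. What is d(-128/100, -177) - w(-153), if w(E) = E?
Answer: 69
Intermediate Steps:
d(-128/100, -177) - w(-153) = (93 - 177) - 1*(-153) = -84 + 153 = 69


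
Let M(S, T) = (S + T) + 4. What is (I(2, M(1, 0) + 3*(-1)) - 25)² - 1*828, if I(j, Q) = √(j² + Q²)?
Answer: -195 - 100*√2 ≈ -336.42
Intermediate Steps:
M(S, T) = 4 + S + T
I(j, Q) = √(Q² + j²)
(I(2, M(1, 0) + 3*(-1)) - 25)² - 1*828 = (√(((4 + 1 + 0) + 3*(-1))² + 2²) - 25)² - 1*828 = (√((5 - 3)² + 4) - 25)² - 828 = (√(2² + 4) - 25)² - 828 = (√(4 + 4) - 25)² - 828 = (√8 - 25)² - 828 = (2*√2 - 25)² - 828 = (-25 + 2*√2)² - 828 = -828 + (-25 + 2*√2)²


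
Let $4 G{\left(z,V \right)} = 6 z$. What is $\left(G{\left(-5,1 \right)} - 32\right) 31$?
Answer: $- \frac{2449}{2} \approx -1224.5$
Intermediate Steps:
$G{\left(z,V \right)} = \frac{3 z}{2}$ ($G{\left(z,V \right)} = \frac{6 z}{4} = \frac{3 z}{2}$)
$\left(G{\left(-5,1 \right)} - 32\right) 31 = \left(\frac{3}{2} \left(-5\right) - 32\right) 31 = \left(- \frac{15}{2} - 32\right) 31 = \left(- \frac{79}{2}\right) 31 = - \frac{2449}{2}$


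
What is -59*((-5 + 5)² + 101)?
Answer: -5959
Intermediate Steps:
-59*((-5 + 5)² + 101) = -59*(0² + 101) = -59*(0 + 101) = -59*101 = -5959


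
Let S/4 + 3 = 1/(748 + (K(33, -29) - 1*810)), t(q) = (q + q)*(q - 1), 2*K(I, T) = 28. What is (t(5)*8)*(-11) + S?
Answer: -42385/12 ≈ -3532.1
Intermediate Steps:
K(I, T) = 14 (K(I, T) = (½)*28 = 14)
t(q) = 2*q*(-1 + q) (t(q) = (2*q)*(-1 + q) = 2*q*(-1 + q))
S = -145/12 (S = -12 + 4/(748 + (14 - 1*810)) = -12 + 4/(748 + (14 - 810)) = -12 + 4/(748 - 796) = -12 + 4/(-48) = -12 + 4*(-1/48) = -12 - 1/12 = -145/12 ≈ -12.083)
(t(5)*8)*(-11) + S = ((2*5*(-1 + 5))*8)*(-11) - 145/12 = ((2*5*4)*8)*(-11) - 145/12 = (40*8)*(-11) - 145/12 = 320*(-11) - 145/12 = -3520 - 145/12 = -42385/12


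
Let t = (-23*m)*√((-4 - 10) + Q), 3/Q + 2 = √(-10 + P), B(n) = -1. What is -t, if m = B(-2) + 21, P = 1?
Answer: 460*√(-2444 - 117*I)/13 ≈ 41.86 - 1749.8*I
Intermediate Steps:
Q = 3*(-2 - 3*I)/13 (Q = 3/(-2 + √(-10 + 1)) = 3/(-2 + √(-9)) = 3/(-2 + 3*I) = 3*((-2 - 3*I)/13) = 3*(-2 - 3*I)/13 ≈ -0.46154 - 0.69231*I)
m = 20 (m = -1 + 21 = 20)
t = -460*√(-188/13 - 9*I/13) (t = (-23*20)*√((-4 - 10) + (-6/13 - 9*I/13)) = -460*√(-14 + (-6/13 - 9*I/13)) = -460*√(-188/13 - 9*I/13) ≈ -41.86 + 1749.8*I)
-t = -(-460)*√(-2444 - 117*I)/13 = 460*√(-2444 - 117*I)/13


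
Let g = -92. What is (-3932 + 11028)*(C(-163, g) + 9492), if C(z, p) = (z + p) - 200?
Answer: 64126552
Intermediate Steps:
C(z, p) = -200 + p + z (C(z, p) = (p + z) - 200 = -200 + p + z)
(-3932 + 11028)*(C(-163, g) + 9492) = (-3932 + 11028)*((-200 - 92 - 163) + 9492) = 7096*(-455 + 9492) = 7096*9037 = 64126552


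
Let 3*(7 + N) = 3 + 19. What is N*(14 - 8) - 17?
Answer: -15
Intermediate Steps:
N = 1/3 (N = -7 + (3 + 19)/3 = -7 + (1/3)*22 = -7 + 22/3 = 1/3 ≈ 0.33333)
N*(14 - 8) - 17 = (14 - 8)/3 - 17 = (1/3)*6 - 17 = 2 - 17 = -15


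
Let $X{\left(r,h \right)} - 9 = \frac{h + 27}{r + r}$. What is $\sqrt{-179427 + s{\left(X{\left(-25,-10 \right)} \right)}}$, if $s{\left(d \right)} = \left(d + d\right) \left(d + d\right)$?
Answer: $\frac{23 i \sqrt{211634}}{25} \approx 423.23 i$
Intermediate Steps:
$X{\left(r,h \right)} = 9 + \frac{27 + h}{2 r}$ ($X{\left(r,h \right)} = 9 + \frac{h + 27}{r + r} = 9 + \frac{27 + h}{2 r}$)
$s{\left(d \right)} = 4 d^{2}$ ($s{\left(d \right)} = 2 d 2 d = 4 d^{2}$)
$\sqrt{-179427 + s{\left(X{\left(-25,-10 \right)} \right)}} = \sqrt{-179427 + 4 \left(\frac{27 - 10 + 18 \left(-25\right)}{2 \left(-25\right)}\right)^{2}} = \sqrt{-179427 + 4 \left(\frac{1}{2} \left(- \frac{1}{25}\right) \left(27 - 10 - 450\right)\right)^{2}} = \sqrt{-179427 + 4 \left(\frac{1}{2} \left(- \frac{1}{25}\right) \left(-433\right)\right)^{2}} = \sqrt{-179427 + 4 \left(\frac{433}{50}\right)^{2}} = \sqrt{-179427 + 4 \cdot \frac{187489}{2500}} = \sqrt{-179427 + \frac{187489}{625}} = \sqrt{- \frac{111954386}{625}} = \frac{23 i \sqrt{211634}}{25}$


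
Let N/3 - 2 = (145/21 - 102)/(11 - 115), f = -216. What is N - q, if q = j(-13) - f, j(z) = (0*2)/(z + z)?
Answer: -150883/728 ≈ -207.26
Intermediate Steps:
j(z) = 0 (j(z) = 0/((2*z)) = 0*(1/(2*z)) = 0)
q = 216 (q = 0 - 1*(-216) = 0 + 216 = 216)
N = 6365/728 (N = 6 + 3*((145/21 - 102)/(11 - 115)) = 6 + 3*((145*(1/21) - 102)/(-104)) = 6 + 3*((145/21 - 102)*(-1/104)) = 6 + 3*(-1997/21*(-1/104)) = 6 + 3*(1997/2184) = 6 + 1997/728 = 6365/728 ≈ 8.7431)
N - q = 6365/728 - 1*216 = 6365/728 - 216 = -150883/728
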